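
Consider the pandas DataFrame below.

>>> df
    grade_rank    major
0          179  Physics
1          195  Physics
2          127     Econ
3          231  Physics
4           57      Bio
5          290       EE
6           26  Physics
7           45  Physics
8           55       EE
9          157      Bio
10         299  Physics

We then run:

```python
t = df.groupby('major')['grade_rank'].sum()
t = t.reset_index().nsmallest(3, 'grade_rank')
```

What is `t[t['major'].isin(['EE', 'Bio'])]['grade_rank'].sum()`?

559

group by major, sum of grade_rank:
major
Bio        214
EE         345
Econ       127
Physics    975
Name: grade_rank, dtype: int64
reset_index():
     major  grade_rank
0      Bio         214
1       EE         345
2     Econ         127
3  Physics         975
take 3 rows with smallest grade_rank:
  major  grade_rank
2  Econ         127
0   Bio         214
1    EE         345
filter rows where major in ['EE', 'Bio']:
  major  grade_rank
0   Bio         214
1    EE         345
Finally, sum of column 'grade_rank' = 559.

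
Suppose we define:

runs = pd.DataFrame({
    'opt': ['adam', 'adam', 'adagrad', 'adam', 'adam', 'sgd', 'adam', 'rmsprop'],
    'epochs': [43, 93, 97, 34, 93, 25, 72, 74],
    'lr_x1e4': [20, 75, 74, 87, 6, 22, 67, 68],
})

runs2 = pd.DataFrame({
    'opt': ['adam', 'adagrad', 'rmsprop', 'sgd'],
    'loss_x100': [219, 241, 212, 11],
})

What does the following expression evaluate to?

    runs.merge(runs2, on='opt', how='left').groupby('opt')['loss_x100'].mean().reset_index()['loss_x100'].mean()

merge on 'opt' (how='left') → 8 rows:
       opt  epochs  lr_x1e4  loss_x100
0     adam      43       20        219
1     adam      93       75        219
2  adagrad      97       74        241
3     adam      34       87        219
4     adam      93        6        219
5      sgd      25       22         11
6     adam      72       67        219
7  rmsprop      74       68        212
group by opt, mean of loss_x100:
opt
adagrad    241.0
adam       219.0
rmsprop    212.0
sgd         11.0
Name: loss_x100, dtype: float64
reset_index():
       opt  loss_x100
0  adagrad      241.0
1     adam      219.0
2  rmsprop      212.0
3      sgd       11.0
Reading off the mean of column 'loss_x100', we get 170.75.

170.75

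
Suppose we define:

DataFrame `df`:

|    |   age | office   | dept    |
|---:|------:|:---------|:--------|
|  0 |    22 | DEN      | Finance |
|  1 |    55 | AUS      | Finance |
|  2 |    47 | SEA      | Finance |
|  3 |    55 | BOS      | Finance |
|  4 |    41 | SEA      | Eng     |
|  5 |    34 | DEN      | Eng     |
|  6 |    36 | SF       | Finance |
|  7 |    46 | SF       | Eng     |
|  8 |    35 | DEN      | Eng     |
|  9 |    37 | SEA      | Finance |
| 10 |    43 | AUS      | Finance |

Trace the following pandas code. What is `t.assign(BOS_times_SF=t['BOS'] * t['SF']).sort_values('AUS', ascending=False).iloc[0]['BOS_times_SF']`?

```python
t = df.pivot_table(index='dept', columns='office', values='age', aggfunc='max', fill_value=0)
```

1980

pivot: rows=dept, cols=office, max(age):
office   AUS  BOS  DEN  SEA  SF
dept                           
Eng        0    0   35   41  46
Finance   55   55   22   47  36
add column BOS_times_SF = t['BOS'] * t['SF']:
office   AUS  BOS  DEN  SEA  SF  BOS_times_SF
dept                                         
Eng        0    0   35   41  46             0
Finance   55   55   22   47  36          1980
sort by AUS descending:
office   AUS  BOS  DEN  SEA  SF  BOS_times_SF
dept                                         
Finance   55   55   22   47  36          1980
Eng        0    0   35   41  46             0
Taking the value at position 0, column 'BOS_times_SF' gives 1980.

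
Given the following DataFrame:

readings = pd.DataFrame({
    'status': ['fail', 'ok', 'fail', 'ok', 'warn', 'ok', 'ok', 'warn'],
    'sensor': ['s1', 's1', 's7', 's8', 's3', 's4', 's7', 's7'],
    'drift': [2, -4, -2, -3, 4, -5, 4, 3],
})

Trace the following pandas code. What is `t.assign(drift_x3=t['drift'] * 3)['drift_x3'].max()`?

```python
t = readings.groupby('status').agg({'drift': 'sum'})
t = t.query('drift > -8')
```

group by status, sum of drift:
        drift
status       
fail        0
ok         -8
warn        7
filter rows where drift > -8:
        drift
status       
fail        0
warn        7
add column drift_x3 = t['drift'] * 3:
        drift  drift_x3
status                 
fail        0         0
warn        7        21
So max() = 21.

21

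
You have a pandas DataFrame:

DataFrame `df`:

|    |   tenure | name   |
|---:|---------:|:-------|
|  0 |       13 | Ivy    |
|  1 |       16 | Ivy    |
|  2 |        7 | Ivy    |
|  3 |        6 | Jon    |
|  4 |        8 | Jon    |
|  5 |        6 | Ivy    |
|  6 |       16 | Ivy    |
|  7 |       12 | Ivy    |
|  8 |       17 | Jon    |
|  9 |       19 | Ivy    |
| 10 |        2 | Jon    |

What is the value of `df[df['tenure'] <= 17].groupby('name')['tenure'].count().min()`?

4

filter rows where tenure <= 17:
    tenure name
0       13  Ivy
1       16  Ivy
2        7  Ivy
3        6  Jon
4        8  Jon
5        6  Ivy
6       16  Ivy
7       12  Ivy
8       17  Jon
10       2  Jon
group by name, count of tenure:
name
Ivy    6
Jon    4
Name: tenure, dtype: int64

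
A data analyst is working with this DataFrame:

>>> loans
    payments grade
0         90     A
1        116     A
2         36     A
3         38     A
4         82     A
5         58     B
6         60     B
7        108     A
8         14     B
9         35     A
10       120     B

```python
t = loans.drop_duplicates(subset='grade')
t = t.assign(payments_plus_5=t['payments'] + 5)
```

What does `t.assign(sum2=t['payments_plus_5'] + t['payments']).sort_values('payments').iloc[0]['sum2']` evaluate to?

121

drop duplicate grade (keep=first):
   payments grade
0        90     A
5        58     B
add column payments_plus_5 = t['payments'] + 5:
   payments grade  payments_plus_5
0        90     A               95
5        58     B               63
add column sum2 = t['payments_plus_5'] + t['payments']:
   payments grade  payments_plus_5  sum2
0        90     A               95   185
5        58     B               63   121
sort by payments:
   payments grade  payments_plus_5  sum2
5        58     B               63   121
0        90     A               95   185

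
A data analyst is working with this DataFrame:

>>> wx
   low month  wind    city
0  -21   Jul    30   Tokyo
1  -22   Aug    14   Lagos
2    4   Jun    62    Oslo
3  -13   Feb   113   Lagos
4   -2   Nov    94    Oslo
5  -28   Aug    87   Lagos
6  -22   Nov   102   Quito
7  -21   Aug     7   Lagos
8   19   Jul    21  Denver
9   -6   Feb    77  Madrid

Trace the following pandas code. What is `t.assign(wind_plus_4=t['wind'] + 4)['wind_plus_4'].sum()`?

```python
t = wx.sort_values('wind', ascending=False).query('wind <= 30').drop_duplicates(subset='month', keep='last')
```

36

sort by wind descending:
   low month  wind    city
3  -13   Feb   113   Lagos
6  -22   Nov   102   Quito
4   -2   Nov    94    Oslo
5  -28   Aug    87   Lagos
9   -6   Feb    77  Madrid
2    4   Jun    62    Oslo
0  -21   Jul    30   Tokyo
8   19   Jul    21  Denver
1  -22   Aug    14   Lagos
7  -21   Aug     7   Lagos
filter rows where wind <= 30:
   low month  wind    city
0  -21   Jul    30   Tokyo
8   19   Jul    21  Denver
1  -22   Aug    14   Lagos
7  -21   Aug     7   Lagos
drop duplicate month (keep=last):
   low month  wind    city
8   19   Jul    21  Denver
7  -21   Aug     7   Lagos
add column wind_plus_4 = t['wind'] + 4:
   low month  wind    city  wind_plus_4
8   19   Jul    21  Denver           25
7  -21   Aug     7   Lagos           11
Then the sum of column 'wind_plus_4': 36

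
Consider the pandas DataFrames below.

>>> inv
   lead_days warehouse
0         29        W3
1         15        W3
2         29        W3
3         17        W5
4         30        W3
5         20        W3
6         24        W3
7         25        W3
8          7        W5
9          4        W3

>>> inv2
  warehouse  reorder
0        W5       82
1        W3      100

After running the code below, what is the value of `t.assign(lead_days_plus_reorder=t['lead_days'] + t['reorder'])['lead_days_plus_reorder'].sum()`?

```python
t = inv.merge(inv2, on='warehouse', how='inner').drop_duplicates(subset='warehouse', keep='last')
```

merge on 'warehouse' (how='inner') → 10 rows:
   lead_days warehouse  reorder
0         29        W3      100
1         15        W3      100
2         29        W3      100
3         17        W5       82
4         30        W3      100
5         20        W3      100
6         24        W3      100
7         25        W3      100
8          7        W5       82
9          4        W3      100
drop duplicate warehouse (keep=last):
   lead_days warehouse  reorder
8          7        W5       82
9          4        W3      100
add column lead_days_plus_reorder = t['lead_days'] + t['reorder']:
   lead_days warehouse  reorder  lead_days_plus_reorder
8          7        W5       82                      89
9          4        W3      100                     104
sum of column 'lead_days_plus_reorder' → 193

193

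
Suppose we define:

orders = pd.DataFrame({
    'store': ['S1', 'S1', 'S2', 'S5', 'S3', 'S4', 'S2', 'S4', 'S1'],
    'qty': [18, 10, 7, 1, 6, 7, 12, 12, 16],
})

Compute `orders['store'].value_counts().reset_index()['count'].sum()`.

9

value_counts of store:
store
S1    3
S2    2
S4    2
S5    1
S3    1
Name: count, dtype: int64
reset_index():
  store  count
0    S1      3
1    S2      2
2    S4      2
3    S5      1
4    S3      1
Reading off the sum of column 'count', we get 9.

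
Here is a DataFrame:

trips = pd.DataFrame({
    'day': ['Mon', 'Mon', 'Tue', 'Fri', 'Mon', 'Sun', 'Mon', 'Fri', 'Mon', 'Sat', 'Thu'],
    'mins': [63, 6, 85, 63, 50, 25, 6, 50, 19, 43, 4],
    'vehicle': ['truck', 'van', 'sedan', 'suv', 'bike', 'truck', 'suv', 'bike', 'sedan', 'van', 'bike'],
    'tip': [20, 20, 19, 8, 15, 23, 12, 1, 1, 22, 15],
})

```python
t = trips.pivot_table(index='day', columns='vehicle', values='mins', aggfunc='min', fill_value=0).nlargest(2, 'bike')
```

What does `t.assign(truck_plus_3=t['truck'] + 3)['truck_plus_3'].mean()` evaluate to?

pivot: rows=day, cols=vehicle, min(mins):
vehicle  bike  sedan  suv  truck  van
day                                  
Fri        50      0   63      0    0
Mon        50     19    6     63    6
Sat         0      0    0      0   43
Sun         0      0    0     25    0
Thu         4      0    0      0    0
Tue         0     85    0      0    0
take 2 rows with largest bike:
vehicle  bike  sedan  suv  truck  van
day                                  
Fri        50      0   63      0    0
Mon        50     19    6     63    6
add column truck_plus_3 = t['truck'] + 3:
vehicle  bike  sedan  suv  truck  van  truck_plus_3
day                                                
Fri        50      0   63      0    0             3
Mon        50     19    6     63    6            66
So mean() = 34.5.

34.5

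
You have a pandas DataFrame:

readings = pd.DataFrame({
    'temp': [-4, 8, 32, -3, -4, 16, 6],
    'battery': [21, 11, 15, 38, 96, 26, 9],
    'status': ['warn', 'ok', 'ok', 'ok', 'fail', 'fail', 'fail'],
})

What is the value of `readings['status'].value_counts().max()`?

value_counts of status:
status
ok      3
fail    3
warn    1
Name: count, dtype: int64

3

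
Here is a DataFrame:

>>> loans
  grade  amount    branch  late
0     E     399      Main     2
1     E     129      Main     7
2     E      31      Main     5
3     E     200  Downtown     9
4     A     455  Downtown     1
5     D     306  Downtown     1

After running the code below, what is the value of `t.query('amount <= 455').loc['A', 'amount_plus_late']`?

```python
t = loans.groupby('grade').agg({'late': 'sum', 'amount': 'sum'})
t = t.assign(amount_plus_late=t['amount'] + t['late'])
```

group by grade: sum(late), sum(amount):
       late  amount
grade              
A         1     455
D         1     306
E        23     759
add column amount_plus_late = t['amount'] + t['late']:
       late  amount  amount_plus_late
grade                                
A         1     455               456
D         1     306               307
E        23     759               782
filter rows where amount <= 455:
       late  amount  amount_plus_late
grade                                
A         1     455               456
D         1     306               307
Then the value at row 'A', column 'amount_plus_late': 456

456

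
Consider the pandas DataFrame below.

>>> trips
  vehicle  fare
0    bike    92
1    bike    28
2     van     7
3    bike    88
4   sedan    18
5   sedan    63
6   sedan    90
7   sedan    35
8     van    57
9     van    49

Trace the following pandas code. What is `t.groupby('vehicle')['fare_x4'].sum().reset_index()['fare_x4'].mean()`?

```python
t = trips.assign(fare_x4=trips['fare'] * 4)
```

add column fare_x4 = trips['fare'] * 4:
  vehicle  fare  fare_x4
0    bike    92      368
1    bike    28      112
2     van     7       28
3    bike    88      352
4   sedan    18       72
5   sedan    63      252
6   sedan    90      360
7   sedan    35      140
8     van    57      228
9     van    49      196
group by vehicle, sum of fare_x4:
vehicle
bike     832
sedan    824
van      452
Name: fare_x4, dtype: int64
reset_index():
  vehicle  fare_x4
0    bike      832
1   sedan      824
2     van      452
So mean() = 702.666666667.

702.666666667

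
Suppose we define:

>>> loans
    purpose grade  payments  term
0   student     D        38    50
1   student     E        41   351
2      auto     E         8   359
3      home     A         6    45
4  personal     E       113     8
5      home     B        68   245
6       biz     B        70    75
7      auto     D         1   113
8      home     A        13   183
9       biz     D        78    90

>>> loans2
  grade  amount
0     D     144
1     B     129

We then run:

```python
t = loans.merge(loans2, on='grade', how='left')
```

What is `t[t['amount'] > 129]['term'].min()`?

merge on 'grade' (how='left') → 10 rows:
    purpose grade  payments  term  amount
0   student     D        38    50   144.0
1   student     E        41   351     NaN
2      auto     E         8   359     NaN
3      home     A         6    45     NaN
4  personal     E       113     8     NaN
5      home     B        68   245   129.0
6       biz     B        70    75   129.0
7      auto     D         1   113   144.0
8      home     A        13   183     NaN
9       biz     D        78    90   144.0
filter rows where amount > 129:
   purpose grade  payments  term  amount
0  student     D        38    50   144.0
7     auto     D         1   113   144.0
9      biz     D        78    90   144.0
Hence 50.

50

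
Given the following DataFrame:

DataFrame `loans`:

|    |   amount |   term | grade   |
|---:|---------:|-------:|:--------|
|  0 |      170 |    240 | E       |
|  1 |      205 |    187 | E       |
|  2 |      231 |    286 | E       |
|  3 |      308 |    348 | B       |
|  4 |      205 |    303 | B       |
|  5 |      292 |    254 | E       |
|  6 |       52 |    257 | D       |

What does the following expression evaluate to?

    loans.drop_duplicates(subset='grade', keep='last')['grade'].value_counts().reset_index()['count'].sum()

3

drop duplicate grade (keep=last):
   amount  term grade
4     205   303     B
5     292   254     E
6      52   257     D
value_counts of grade:
grade
B    1
E    1
D    1
Name: count, dtype: int64
reset_index():
  grade  count
0     B      1
1     E      1
2     D      1
Taking the sum of column 'count' gives 3.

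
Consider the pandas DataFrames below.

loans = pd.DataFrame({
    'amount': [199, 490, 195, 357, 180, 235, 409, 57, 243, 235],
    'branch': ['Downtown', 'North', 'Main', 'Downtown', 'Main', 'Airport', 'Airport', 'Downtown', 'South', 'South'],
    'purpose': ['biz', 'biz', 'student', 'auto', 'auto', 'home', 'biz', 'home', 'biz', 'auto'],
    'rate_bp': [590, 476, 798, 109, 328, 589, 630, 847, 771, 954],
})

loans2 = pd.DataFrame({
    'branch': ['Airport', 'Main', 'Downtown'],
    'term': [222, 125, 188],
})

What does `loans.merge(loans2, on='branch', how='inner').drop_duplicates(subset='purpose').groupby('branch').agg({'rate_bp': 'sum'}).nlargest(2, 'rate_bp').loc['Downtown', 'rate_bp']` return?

699

merge on 'branch' (how='inner') → 7 rows:
   amount    branch  purpose  rate_bp  term
0     199  Downtown      biz      590   188
1     195      Main  student      798   125
2     357  Downtown     auto      109   188
3     180      Main     auto      328   125
4     235   Airport     home      589   222
5     409   Airport      biz      630   222
6      57  Downtown     home      847   188
drop duplicate purpose (keep=first):
   amount    branch  purpose  rate_bp  term
0     199  Downtown      biz      590   188
1     195      Main  student      798   125
2     357  Downtown     auto      109   188
4     235   Airport     home      589   222
group by branch, sum of rate_bp:
          rate_bp
branch           
Airport       589
Downtown      699
Main          798
take 2 rows with largest rate_bp:
          rate_bp
branch           
Main          798
Downtown      699
value at row 'Downtown', column 'rate_bp' → 699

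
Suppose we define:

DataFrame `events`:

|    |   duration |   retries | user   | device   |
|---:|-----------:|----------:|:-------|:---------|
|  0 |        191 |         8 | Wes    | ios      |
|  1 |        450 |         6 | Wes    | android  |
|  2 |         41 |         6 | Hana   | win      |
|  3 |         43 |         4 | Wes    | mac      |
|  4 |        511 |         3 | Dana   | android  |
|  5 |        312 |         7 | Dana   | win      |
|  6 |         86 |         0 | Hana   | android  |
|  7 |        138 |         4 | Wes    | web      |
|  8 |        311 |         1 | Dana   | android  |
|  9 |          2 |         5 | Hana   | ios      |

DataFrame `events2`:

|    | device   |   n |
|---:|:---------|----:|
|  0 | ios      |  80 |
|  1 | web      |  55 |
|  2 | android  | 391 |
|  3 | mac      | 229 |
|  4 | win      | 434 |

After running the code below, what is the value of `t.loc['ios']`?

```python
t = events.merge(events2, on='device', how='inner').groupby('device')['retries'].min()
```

merge on 'device' (how='inner') → 10 rows:
   duration  retries  user   device    n
0       191        8   Wes      ios   80
1       450        6   Wes  android  391
2        41        6  Hana      win  434
3        43        4   Wes      mac  229
4       511        3  Dana  android  391
5       312        7  Dana      win  434
6        86        0  Hana  android  391
7       138        4   Wes      web   55
8       311        1  Dana  android  391
9         2        5  Hana      ios   80
group by device, min of retries:
device
android    0
ios        5
mac        4
web        4
win        6
Name: retries, dtype: int64

5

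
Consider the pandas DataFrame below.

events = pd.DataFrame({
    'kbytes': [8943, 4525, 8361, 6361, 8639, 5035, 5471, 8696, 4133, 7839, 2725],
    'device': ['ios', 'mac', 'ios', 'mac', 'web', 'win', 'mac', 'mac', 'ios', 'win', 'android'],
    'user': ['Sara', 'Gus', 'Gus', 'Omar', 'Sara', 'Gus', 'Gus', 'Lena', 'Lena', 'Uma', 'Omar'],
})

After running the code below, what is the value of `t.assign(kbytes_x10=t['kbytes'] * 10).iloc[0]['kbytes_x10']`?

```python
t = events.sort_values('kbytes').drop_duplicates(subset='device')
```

27250

sort by kbytes:
    kbytes   device  user
10    2725  android  Omar
8     4133      ios  Lena
1     4525      mac   Gus
5     5035      win   Gus
6     5471      mac   Gus
3     6361      mac  Omar
9     7839      win   Uma
2     8361      ios   Gus
4     8639      web  Sara
7     8696      mac  Lena
0     8943      ios  Sara
drop duplicate device (keep=first):
    kbytes   device  user
10    2725  android  Omar
8     4133      ios  Lena
1     4525      mac   Gus
5     5035      win   Gus
4     8639      web  Sara
add column kbytes_x10 = t['kbytes'] * 10:
    kbytes   device  user  kbytes_x10
10    2725  android  Omar       27250
8     4133      ios  Lena       41330
1     4525      mac   Gus       45250
5     5035      win   Gus       50350
4     8639      web  Sara       86390
Taking the value at position 0, column 'kbytes_x10' gives 27250.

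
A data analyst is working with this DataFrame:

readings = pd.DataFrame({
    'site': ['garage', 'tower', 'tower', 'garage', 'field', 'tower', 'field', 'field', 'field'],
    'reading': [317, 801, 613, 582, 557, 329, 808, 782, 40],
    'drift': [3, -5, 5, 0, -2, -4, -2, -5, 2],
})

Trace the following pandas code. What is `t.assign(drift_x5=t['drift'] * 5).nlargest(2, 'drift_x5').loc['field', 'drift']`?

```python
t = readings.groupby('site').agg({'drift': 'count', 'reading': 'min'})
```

group by site: count(drift), min(reading):
        drift  reading
site                  
field       4       40
garage      2      317
tower       3      329
add column drift_x5 = t['drift'] * 5:
        drift  reading  drift_x5
site                            
field       4       40        20
garage      2      317        10
tower       3      329        15
take 2 rows with largest drift_x5:
       drift  reading  drift_x5
site                           
field      4       40        20
tower      3      329        15
So loc['field', 'drift'] = 4.

4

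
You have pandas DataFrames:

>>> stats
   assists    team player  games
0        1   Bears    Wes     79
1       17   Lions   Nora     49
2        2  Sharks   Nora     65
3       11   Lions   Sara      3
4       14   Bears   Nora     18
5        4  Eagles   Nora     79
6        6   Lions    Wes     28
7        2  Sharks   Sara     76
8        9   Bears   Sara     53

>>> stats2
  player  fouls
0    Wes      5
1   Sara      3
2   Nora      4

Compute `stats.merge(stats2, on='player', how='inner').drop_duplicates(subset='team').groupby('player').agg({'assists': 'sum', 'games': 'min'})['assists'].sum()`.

24

merge on 'player' (how='inner') → 9 rows:
   assists    team player  games  fouls
0        1   Bears    Wes     79      5
1       17   Lions   Nora     49      4
2        2  Sharks   Nora     65      4
3       11   Lions   Sara      3      3
4       14   Bears   Nora     18      4
5        4  Eagles   Nora     79      4
6        6   Lions    Wes     28      5
7        2  Sharks   Sara     76      3
8        9   Bears   Sara     53      3
drop duplicate team (keep=first):
   assists    team player  games  fouls
0        1   Bears    Wes     79      5
1       17   Lions   Nora     49      4
2        2  Sharks   Nora     65      4
5        4  Eagles   Nora     79      4
group by player: sum(assists), min(games):
        assists  games
player                
Nora         23     49
Wes           1     79
The sum of column 'assists' is 24.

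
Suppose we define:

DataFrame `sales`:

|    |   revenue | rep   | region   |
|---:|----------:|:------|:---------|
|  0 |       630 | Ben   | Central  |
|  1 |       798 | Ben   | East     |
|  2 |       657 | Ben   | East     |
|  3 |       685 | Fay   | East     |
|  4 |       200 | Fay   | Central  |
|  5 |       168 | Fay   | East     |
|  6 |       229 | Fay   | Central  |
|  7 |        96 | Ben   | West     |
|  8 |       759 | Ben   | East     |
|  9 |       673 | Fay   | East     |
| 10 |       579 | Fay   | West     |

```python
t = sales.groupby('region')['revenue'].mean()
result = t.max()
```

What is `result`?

group by region, mean of revenue:
region
Central    353.000000
East       623.333333
West       337.500000
Name: revenue, dtype: float64

623.333333333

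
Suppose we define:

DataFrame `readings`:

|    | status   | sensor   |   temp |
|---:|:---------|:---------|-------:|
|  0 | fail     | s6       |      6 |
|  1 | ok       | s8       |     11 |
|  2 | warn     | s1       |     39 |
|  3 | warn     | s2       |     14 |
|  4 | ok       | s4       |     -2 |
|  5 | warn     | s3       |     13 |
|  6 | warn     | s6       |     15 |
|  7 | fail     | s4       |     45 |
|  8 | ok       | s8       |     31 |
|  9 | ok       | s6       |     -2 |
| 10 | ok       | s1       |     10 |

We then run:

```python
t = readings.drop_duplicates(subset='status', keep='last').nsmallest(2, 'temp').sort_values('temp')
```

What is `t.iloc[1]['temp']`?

drop duplicate status (keep=last):
   status sensor  temp
6    warn     s6    15
7    fail     s4    45
10     ok     s1    10
take 2 rows with smallest temp:
   status sensor  temp
10     ok     s1    10
6    warn     s6    15
sort by temp:
   status sensor  temp
10     ok     s1    10
6    warn     s6    15
Taking the value at position 1, column 'temp' gives 15.

15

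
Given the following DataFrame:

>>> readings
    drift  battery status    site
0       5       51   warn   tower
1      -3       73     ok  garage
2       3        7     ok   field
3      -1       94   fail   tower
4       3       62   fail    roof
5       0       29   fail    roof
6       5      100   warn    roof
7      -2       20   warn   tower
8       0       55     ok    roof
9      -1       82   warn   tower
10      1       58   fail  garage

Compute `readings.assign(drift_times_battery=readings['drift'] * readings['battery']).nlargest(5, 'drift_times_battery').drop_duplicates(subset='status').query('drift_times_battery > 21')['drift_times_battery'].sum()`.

686

add column drift_times_battery = readings['drift'] * readings['battery']:
    drift  battery status    site  drift_times_battery
0       5       51   warn   tower                  255
1      -3       73     ok  garage                 -219
2       3        7     ok   field                   21
3      -1       94   fail   tower                  -94
4       3       62   fail    roof                  186
5       0       29   fail    roof                    0
6       5      100   warn    roof                  500
7      -2       20   warn   tower                  -40
8       0       55     ok    roof                    0
9      -1       82   warn   tower                  -82
10      1       58   fail  garage                   58
take 5 rows with largest drift_times_battery:
    drift  battery status    site  drift_times_battery
6       5      100   warn    roof                  500
0       5       51   warn   tower                  255
4       3       62   fail    roof                  186
10      1       58   fail  garage                   58
2       3        7     ok   field                   21
drop duplicate status (keep=first):
   drift  battery status   site  drift_times_battery
6      5      100   warn   roof                  500
4      3       62   fail   roof                  186
2      3        7     ok  field                   21
filter rows where drift_times_battery > 21:
   drift  battery status  site  drift_times_battery
6      5      100   warn  roof                  500
4      3       62   fail  roof                  186
Then the sum of column 'drift_times_battery': 686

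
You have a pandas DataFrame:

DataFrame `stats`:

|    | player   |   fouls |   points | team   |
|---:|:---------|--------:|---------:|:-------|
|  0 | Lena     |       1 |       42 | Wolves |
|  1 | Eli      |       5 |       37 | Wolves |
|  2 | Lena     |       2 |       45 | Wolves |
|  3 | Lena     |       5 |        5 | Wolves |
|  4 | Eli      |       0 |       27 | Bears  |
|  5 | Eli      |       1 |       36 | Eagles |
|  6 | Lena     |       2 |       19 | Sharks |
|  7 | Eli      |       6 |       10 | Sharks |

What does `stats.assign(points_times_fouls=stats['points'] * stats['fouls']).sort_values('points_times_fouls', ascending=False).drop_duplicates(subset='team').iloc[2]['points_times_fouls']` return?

add column points_times_fouls = stats['points'] * stats['fouls']:
  player  fouls  points    team  points_times_fouls
0   Lena      1      42  Wolves                  42
1    Eli      5      37  Wolves                 185
2   Lena      2      45  Wolves                  90
3   Lena      5       5  Wolves                  25
4    Eli      0      27   Bears                   0
5    Eli      1      36  Eagles                  36
6   Lena      2      19  Sharks                  38
7    Eli      6      10  Sharks                  60
sort by points_times_fouls descending:
  player  fouls  points    team  points_times_fouls
1    Eli      5      37  Wolves                 185
2   Lena      2      45  Wolves                  90
7    Eli      6      10  Sharks                  60
0   Lena      1      42  Wolves                  42
6   Lena      2      19  Sharks                  38
5    Eli      1      36  Eagles                  36
3   Lena      5       5  Wolves                  25
4    Eli      0      27   Bears                   0
drop duplicate team (keep=first):
  player  fouls  points    team  points_times_fouls
1    Eli      5      37  Wolves                 185
7    Eli      6      10  Sharks                  60
5    Eli      1      36  Eagles                  36
4    Eli      0      27   Bears                   0
value at position 2, column 'points_times_fouls' → 36

36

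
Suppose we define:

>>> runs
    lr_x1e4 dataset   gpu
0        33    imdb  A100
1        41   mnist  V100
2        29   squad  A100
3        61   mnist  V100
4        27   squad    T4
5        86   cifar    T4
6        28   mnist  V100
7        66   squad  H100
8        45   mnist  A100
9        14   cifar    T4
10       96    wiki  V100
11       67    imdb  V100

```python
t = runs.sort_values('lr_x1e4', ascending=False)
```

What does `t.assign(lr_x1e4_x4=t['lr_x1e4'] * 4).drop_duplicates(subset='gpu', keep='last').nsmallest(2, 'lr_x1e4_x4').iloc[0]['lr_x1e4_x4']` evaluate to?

sort by lr_x1e4 descending:
    lr_x1e4 dataset   gpu
10       96    wiki  V100
5        86   cifar    T4
11       67    imdb  V100
7        66   squad  H100
3        61   mnist  V100
8        45   mnist  A100
1        41   mnist  V100
0        33    imdb  A100
2        29   squad  A100
6        28   mnist  V100
4        27   squad    T4
9        14   cifar    T4
add column lr_x1e4_x4 = t['lr_x1e4'] * 4:
    lr_x1e4 dataset   gpu  lr_x1e4_x4
10       96    wiki  V100         384
5        86   cifar    T4         344
11       67    imdb  V100         268
7        66   squad  H100         264
3        61   mnist  V100         244
8        45   mnist  A100         180
1        41   mnist  V100         164
0        33    imdb  A100         132
2        29   squad  A100         116
6        28   mnist  V100         112
4        27   squad    T4         108
9        14   cifar    T4          56
drop duplicate gpu (keep=last):
   lr_x1e4 dataset   gpu  lr_x1e4_x4
7       66   squad  H100         264
2       29   squad  A100         116
6       28   mnist  V100         112
9       14   cifar    T4          56
take 2 rows with smallest lr_x1e4_x4:
   lr_x1e4 dataset   gpu  lr_x1e4_x4
9       14   cifar    T4          56
6       28   mnist  V100         112

56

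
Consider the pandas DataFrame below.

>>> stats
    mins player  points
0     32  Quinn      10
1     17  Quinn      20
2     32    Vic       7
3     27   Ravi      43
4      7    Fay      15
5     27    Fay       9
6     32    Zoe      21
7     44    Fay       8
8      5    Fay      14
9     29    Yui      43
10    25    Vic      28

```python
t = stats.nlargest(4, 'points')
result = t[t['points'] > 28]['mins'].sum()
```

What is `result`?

take 4 rows with largest points:
    mins player  points
3     27   Ravi      43
9     29    Yui      43
10    25    Vic      28
6     32    Zoe      21
filter rows where points > 28:
   mins player  points
3    27   Ravi      43
9    29    Yui      43
Then the sum of column 'mins': 56

56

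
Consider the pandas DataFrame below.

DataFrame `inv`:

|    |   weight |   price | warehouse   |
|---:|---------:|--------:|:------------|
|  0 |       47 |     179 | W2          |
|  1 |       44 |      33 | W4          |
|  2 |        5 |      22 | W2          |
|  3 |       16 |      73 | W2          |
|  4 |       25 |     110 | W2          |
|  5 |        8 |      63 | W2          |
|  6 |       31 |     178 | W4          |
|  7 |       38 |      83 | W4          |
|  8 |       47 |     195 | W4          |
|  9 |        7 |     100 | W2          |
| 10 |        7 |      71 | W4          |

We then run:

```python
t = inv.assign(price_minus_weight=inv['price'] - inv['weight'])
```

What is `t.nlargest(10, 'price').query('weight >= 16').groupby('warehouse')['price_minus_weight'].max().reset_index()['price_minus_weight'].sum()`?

add column price_minus_weight = inv['price'] - inv['weight']:
    weight  price warehouse  price_minus_weight
0       47    179        W2                 132
1       44     33        W4                 -11
2        5     22        W2                  17
3       16     73        W2                  57
4       25    110        W2                  85
5        8     63        W2                  55
6       31    178        W4                 147
7       38     83        W4                  45
8       47    195        W4                 148
9        7    100        W2                  93
10       7     71        W4                  64
take 10 rows with largest price:
    weight  price warehouse  price_minus_weight
8       47    195        W4                 148
0       47    179        W2                 132
6       31    178        W4                 147
4       25    110        W2                  85
9        7    100        W2                  93
7       38     83        W4                  45
3       16     73        W2                  57
10       7     71        W4                  64
5        8     63        W2                  55
1       44     33        W4                 -11
filter rows where weight >= 16:
   weight  price warehouse  price_minus_weight
8      47    195        W4                 148
0      47    179        W2                 132
6      31    178        W4                 147
4      25    110        W2                  85
7      38     83        W4                  45
3      16     73        W2                  57
1      44     33        W4                 -11
group by warehouse, max of price_minus_weight:
warehouse
W2    132
W4    148
Name: price_minus_weight, dtype: int64
reset_index():
  warehouse  price_minus_weight
0        W2                 132
1        W4                 148
Then the sum of column 'price_minus_weight': 280

280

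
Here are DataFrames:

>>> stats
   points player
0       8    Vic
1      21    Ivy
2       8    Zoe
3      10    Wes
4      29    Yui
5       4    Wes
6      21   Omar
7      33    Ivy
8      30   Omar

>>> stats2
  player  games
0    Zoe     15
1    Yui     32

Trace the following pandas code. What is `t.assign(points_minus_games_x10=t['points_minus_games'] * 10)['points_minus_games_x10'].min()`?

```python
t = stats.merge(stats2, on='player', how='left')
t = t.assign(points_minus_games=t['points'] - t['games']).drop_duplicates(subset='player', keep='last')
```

merge on 'player' (how='left') → 9 rows:
   points player  games
0       8    Vic    NaN
1      21    Ivy    NaN
2       8    Zoe   15.0
3      10    Wes    NaN
4      29    Yui   32.0
5       4    Wes    NaN
6      21   Omar    NaN
7      33    Ivy    NaN
8      30   Omar    NaN
add column points_minus_games = t['points'] - t['games']:
   points player  games  points_minus_games
0       8    Vic    NaN                 NaN
1      21    Ivy    NaN                 NaN
2       8    Zoe   15.0                -7.0
3      10    Wes    NaN                 NaN
4      29    Yui   32.0                -3.0
5       4    Wes    NaN                 NaN
6      21   Omar    NaN                 NaN
7      33    Ivy    NaN                 NaN
8      30   Omar    NaN                 NaN
drop duplicate player (keep=last):
   points player  games  points_minus_games
0       8    Vic    NaN                 NaN
2       8    Zoe   15.0                -7.0
4      29    Yui   32.0                -3.0
5       4    Wes    NaN                 NaN
7      33    Ivy    NaN                 NaN
8      30   Omar    NaN                 NaN
add column points_minus_games_x10 = t['points_minus_games'] * 10:
   points player  games  points_minus_games  points_minus_games_x10
0       8    Vic    NaN                 NaN                     NaN
2       8    Zoe   15.0                -7.0                   -70.0
4      29    Yui   32.0                -3.0                   -30.0
5       4    Wes    NaN                 NaN                     NaN
7      33    Ivy    NaN                 NaN                     NaN
8      30   Omar    NaN                 NaN                     NaN
Hence -70.0.

-70.0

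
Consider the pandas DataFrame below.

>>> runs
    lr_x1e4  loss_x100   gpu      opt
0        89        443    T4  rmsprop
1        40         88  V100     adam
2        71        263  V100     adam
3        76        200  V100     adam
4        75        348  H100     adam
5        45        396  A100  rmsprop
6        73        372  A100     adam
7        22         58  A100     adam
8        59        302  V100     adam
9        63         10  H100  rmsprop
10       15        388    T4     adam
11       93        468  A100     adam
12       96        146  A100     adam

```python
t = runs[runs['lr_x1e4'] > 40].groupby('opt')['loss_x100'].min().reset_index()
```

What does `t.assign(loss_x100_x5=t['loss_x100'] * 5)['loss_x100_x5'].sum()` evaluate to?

780

filter rows where lr_x1e4 > 40:
    lr_x1e4  loss_x100   gpu      opt
0        89        443    T4  rmsprop
2        71        263  V100     adam
3        76        200  V100     adam
4        75        348  H100     adam
5        45        396  A100  rmsprop
6        73        372  A100     adam
8        59        302  V100     adam
9        63         10  H100  rmsprop
11       93        468  A100     adam
12       96        146  A100     adam
group by opt, min of loss_x100:
opt
adam       146
rmsprop     10
Name: loss_x100, dtype: int64
reset_index():
       opt  loss_x100
0     adam        146
1  rmsprop         10
add column loss_x100_x5 = t['loss_x100'] * 5:
       opt  loss_x100  loss_x100_x5
0     adam        146           730
1  rmsprop         10            50
So sum() = 780.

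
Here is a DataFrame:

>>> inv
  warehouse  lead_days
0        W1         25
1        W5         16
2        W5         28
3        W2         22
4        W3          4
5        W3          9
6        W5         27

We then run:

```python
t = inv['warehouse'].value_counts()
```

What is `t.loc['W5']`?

3

value_counts of warehouse:
warehouse
W5    3
W3    2
W1    1
W2    1
Name: count, dtype: int64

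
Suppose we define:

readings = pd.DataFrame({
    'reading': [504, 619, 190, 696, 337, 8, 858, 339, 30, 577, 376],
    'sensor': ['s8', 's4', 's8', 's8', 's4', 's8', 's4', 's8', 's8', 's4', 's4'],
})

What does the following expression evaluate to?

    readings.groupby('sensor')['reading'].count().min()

group by sensor, count of reading:
sensor
s4    5
s8    6
Name: reading, dtype: int64
Reading off the min of the resulting series, we get 5.

5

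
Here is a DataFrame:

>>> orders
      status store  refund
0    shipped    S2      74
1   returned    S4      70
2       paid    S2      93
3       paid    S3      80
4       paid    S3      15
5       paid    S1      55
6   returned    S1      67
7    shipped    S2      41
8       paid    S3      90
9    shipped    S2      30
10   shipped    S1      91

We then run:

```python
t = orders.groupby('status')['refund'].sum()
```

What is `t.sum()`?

706

group by status, sum of refund:
status
paid        333
returned    137
shipped     236
Name: refund, dtype: int64
Then the sum of the resulting series: 706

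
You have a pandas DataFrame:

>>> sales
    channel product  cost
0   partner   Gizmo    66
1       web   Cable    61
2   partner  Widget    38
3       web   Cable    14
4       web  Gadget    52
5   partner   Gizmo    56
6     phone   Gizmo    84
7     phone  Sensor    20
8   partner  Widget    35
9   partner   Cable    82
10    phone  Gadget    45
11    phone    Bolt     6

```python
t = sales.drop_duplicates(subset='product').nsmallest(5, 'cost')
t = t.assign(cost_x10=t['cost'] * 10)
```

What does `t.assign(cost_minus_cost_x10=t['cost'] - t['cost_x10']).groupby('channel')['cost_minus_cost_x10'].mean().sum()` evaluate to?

-967.5

drop duplicate product (keep=first):
    channel product  cost
0   partner   Gizmo    66
1       web   Cable    61
2   partner  Widget    38
4       web  Gadget    52
7     phone  Sensor    20
11    phone    Bolt     6
take 5 rows with smallest cost:
    channel product  cost
11    phone    Bolt     6
7     phone  Sensor    20
2   partner  Widget    38
4       web  Gadget    52
1       web   Cable    61
add column cost_x10 = t['cost'] * 10:
    channel product  cost  cost_x10
11    phone    Bolt     6        60
7     phone  Sensor    20       200
2   partner  Widget    38       380
4       web  Gadget    52       520
1       web   Cable    61       610
add column cost_minus_cost_x10 = t['cost'] - t['cost_x10']:
    channel product  cost  cost_x10  cost_minus_cost_x10
11    phone    Bolt     6        60                  -54
7     phone  Sensor    20       200                 -180
2   partner  Widget    38       380                 -342
4       web  Gadget    52       520                 -468
1       web   Cable    61       610                 -549
group by channel, mean of cost_minus_cost_x10:
channel
partner   -342.0
phone     -117.0
web       -508.5
Name: cost_minus_cost_x10, dtype: float64
sum of the resulting series → -967.5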